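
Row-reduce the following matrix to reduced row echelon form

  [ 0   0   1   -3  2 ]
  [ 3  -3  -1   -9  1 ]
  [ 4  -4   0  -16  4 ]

[[1, -1, 0, -4, 1], [0, 0, 1, -3, 2], [0, 0, 0, 0, 0]]

Swap R1 and R2.
  [ 3  -3  -1   -9  1 ]
  [ 0   0   1   -3  2 ]
  [ 4  -4   0  -16  4 ]
Multiply R1 by 1/3.
  [ 1  -1  -1/3   -3  1/3 ]
  [ 0   0     1   -3    2 ]
  [ 4  -4     0  -16    4 ]
Subtract 4 times R1 from R3.
  [ 1  -1  -1/3  -3  1/3 ]
  [ 0   0     1  -3    2 ]
  [ 0   0   4/3  -4  8/3 ]
Subtract 4/3 times R2 from R3.
  [ 1  -1  -1/3  -3  1/3 ]
  [ 0   0     1  -3    2 ]
  [ 0   0     0   0    0 ]
Add 1/3 times R2 to R1.
  [ 1  -1  0  -4  1 ]
  [ 0   0  1  -3  2 ]
  [ 0   0  0   0  0 ]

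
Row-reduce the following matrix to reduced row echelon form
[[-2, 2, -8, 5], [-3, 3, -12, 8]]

R1 ← -1/2·R1
  [  1  -1    4  -5/2 ]
  [ -3   3  -12     8 ]
R2 ← R2 + 3·R1
  [ 1  -1  4  -5/2 ]
  [ 0   0  0   1/2 ]
R2 ← 2·R2
  [ 1  -1  4  -5/2 ]
  [ 0   0  0     1 ]
R1 ← R1 + 5/2·R2
  [ 1  -1  4  0 ]
  [ 0   0  0  1 ]

[[1, -1, 4, 0], [0, 0, 0, 1]]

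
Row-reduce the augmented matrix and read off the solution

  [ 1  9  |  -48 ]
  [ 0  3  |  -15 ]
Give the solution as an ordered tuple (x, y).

Multiply R2 by 1/3.
Subtract 9 times R2 from R1.
Reading off the last column: x = -3, y = -5.

(-3, -5)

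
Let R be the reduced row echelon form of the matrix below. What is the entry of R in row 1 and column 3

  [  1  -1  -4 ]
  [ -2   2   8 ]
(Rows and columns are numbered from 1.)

R2 := R2 + 2·R1
  [ 1  -1  -4 ]
  [ 0   0   0 ]

-4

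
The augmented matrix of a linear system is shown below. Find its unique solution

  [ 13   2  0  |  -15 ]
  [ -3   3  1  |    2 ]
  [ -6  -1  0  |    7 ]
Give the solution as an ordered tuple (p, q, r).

R1 -> 1/13·R1
R2 -> R2 + 3·R1
R3 -> R3 + 6·R1
R2 -> 13/45·R2
R3 -> R3 + 1/13·R2
R3 -> 45·R3
R2 -> R2 − 13/45·R3
R1 -> R1 − 2/13·R2
Reading off the last column: p = -1, q = -1, r = 2.

(-1, -1, 2)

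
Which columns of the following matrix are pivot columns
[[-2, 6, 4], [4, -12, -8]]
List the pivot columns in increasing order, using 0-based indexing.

Multiply R1 by -1/2.
  [ 1   -3  -2 ]
  [ 4  -12  -8 ]
Subtract 4 times R1 from R2.
  [ 1  -3  -2 ]
  [ 0   0   0 ]
Pivot columns are the columns containing a leading 1.

0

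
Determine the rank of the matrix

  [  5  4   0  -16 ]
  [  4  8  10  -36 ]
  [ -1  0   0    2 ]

R1 ← 1/5·R1
R2 ← R2 − 4·R1
R3 ← R3 + R1
R2 ← 5/24·R2
R3 ← R3 − 4/5·R2
R3 ← -3/5·R3
R2 ← R2 − 25/12·R3
R1 ← R1 − 4/5·R2
The reduced form has 3 nonzero rows.

rank = 3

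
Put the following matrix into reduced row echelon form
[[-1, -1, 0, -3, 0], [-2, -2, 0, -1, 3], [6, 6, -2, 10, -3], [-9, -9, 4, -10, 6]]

[[1, 1, 0, 0, 0], [0, 0, 1, 0, 0], [0, 0, 0, 1, 0], [0, 0, 0, 0, 1]]

r1 ← -1·r1
  [  1   1   0    3   0 ]
  [ -2  -2   0   -1   3 ]
  [  6   6  -2   10  -3 ]
  [ -9  -9   4  -10   6 ]
r2 ← r2 + 2·r1
  [  1   1   0    3   0 ]
  [  0   0   0    5   3 ]
  [  6   6  -2   10  -3 ]
  [ -9  -9   4  -10   6 ]
r3 ← r3 − 6·r1
  [  1   1   0    3   0 ]
  [  0   0   0    5   3 ]
  [  0   0  -2   -8  -3 ]
  [ -9  -9   4  -10   6 ]
r4 ← r4 + 9·r1
  [ 1  1   0   3   0 ]
  [ 0  0   0   5   3 ]
  [ 0  0  -2  -8  -3 ]
  [ 0  0   4  17   6 ]
r2 <=> r3
  [ 1  1   0   3   0 ]
  [ 0  0  -2  -8  -3 ]
  [ 0  0   0   5   3 ]
  [ 0  0   4  17   6 ]
r2 ← -1/2·r2
  [ 1  1  0   3    0 ]
  [ 0  0  1   4  3/2 ]
  [ 0  0  0   5    3 ]
  [ 0  0  4  17    6 ]
r4 ← r4 − 4·r2
  [ 1  1  0  3    0 ]
  [ 0  0  1  4  3/2 ]
  [ 0  0  0  5    3 ]
  [ 0  0  0  1    0 ]
r3 ← 1/5·r3
  [ 1  1  0  3    0 ]
  [ 0  0  1  4  3/2 ]
  [ 0  0  0  1  3/5 ]
  [ 0  0  0  1    0 ]
r4 ← r4 − r3
  [ 1  1  0  3     0 ]
  [ 0  0  1  4   3/2 ]
  [ 0  0  0  1   3/5 ]
  [ 0  0  0  0  -3/5 ]
r4 ← -5/3·r4
  [ 1  1  0  3    0 ]
  [ 0  0  1  4  3/2 ]
  [ 0  0  0  1  3/5 ]
  [ 0  0  0  0    1 ]
r3 ← r3 − 3/5·r4
  [ 1  1  0  3    0 ]
  [ 0  0  1  4  3/2 ]
  [ 0  0  0  1    0 ]
  [ 0  0  0  0    1 ]
r2 ← r2 − 3/2·r4
  [ 1  1  0  3  0 ]
  [ 0  0  1  4  0 ]
  [ 0  0  0  1  0 ]
  [ 0  0  0  0  1 ]
r2 ← r2 − 4·r3
  [ 1  1  0  3  0 ]
  [ 0  0  1  0  0 ]
  [ 0  0  0  1  0 ]
  [ 0  0  0  0  1 ]
r1 ← r1 − 3·r3
  [ 1  1  0  0  0 ]
  [ 0  0  1  0  0 ]
  [ 0  0  0  1  0 ]
  [ 0  0  0  0  1 ]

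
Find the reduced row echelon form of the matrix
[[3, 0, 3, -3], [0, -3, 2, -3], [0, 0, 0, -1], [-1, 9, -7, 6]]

R1 ← 1/3·R1
  [  1   0   1  -1 ]
  [  0  -3   2  -3 ]
  [  0   0   0  -1 ]
  [ -1   9  -7   6 ]
R4 ← R4 + R1
  [ 1   0   1  -1 ]
  [ 0  -3   2  -3 ]
  [ 0   0   0  -1 ]
  [ 0   9  -6   5 ]
R2 ← -1/3·R2
  [ 1  0     1  -1 ]
  [ 0  1  -2/3   1 ]
  [ 0  0     0  -1 ]
  [ 0  9    -6   5 ]
R4 ← R4 − 9·R2
  [ 1  0     1  -1 ]
  [ 0  1  -2/3   1 ]
  [ 0  0     0  -1 ]
  [ 0  0     0  -4 ]
R3 ← -1·R3
  [ 1  0     1  -1 ]
  [ 0  1  -2/3   1 ]
  [ 0  0     0   1 ]
  [ 0  0     0  -4 ]
R4 ← R4 + 4·R3
  [ 1  0     1  -1 ]
  [ 0  1  -2/3   1 ]
  [ 0  0     0   1 ]
  [ 0  0     0   0 ]
R2 ← R2 − R3
  [ 1  0     1  -1 ]
  [ 0  1  -2/3   0 ]
  [ 0  0     0   1 ]
  [ 0  0     0   0 ]
R1 ← R1 + R3
  [ 1  0     1  0 ]
  [ 0  1  -2/3  0 ]
  [ 0  0     0  1 ]
  [ 0  0     0  0 ]

[[1, 0, 1, 0], [0, 1, -2/3, 0], [0, 0, 0, 1], [0, 0, 0, 0]]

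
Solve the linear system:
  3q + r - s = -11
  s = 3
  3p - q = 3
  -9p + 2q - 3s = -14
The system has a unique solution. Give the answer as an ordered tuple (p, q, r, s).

Form the augmented matrix and row-reduce:
  [  0   3  1  -1  |  -11 ]
  [  0   0  0   1  |    3 ]
  [  3  -1  0   0  |    3 ]
  [ -9   2  0  -3  |  -14 ]
r1 <=> r3
  [  3  -1  0   0  |    3 ]
  [  0   0  0   1  |    3 ]
  [  0   3  1  -1  |  -11 ]
  [ -9   2  0  -3  |  -14 ]
r1 ← 1/3·r1
  [  1  -1/3  0   0  |    1 ]
  [  0     0  0   1  |    3 ]
  [  0     3  1  -1  |  -11 ]
  [ -9     2  0  -3  |  -14 ]
r4 ← r4 + 9·r1
  [ 1  -1/3  0   0  |    1 ]
  [ 0     0  0   1  |    3 ]
  [ 0     3  1  -1  |  -11 ]
  [ 0    -1  0  -3  |   -5 ]
r2 <=> r3
  [ 1  -1/3  0   0  |    1 ]
  [ 0     3  1  -1  |  -11 ]
  [ 0     0  0   1  |    3 ]
  [ 0    -1  0  -3  |   -5 ]
r2 ← 1/3·r2
  [ 1  -1/3    0     0  |      1 ]
  [ 0     1  1/3  -1/3  |  -11/3 ]
  [ 0     0    0     1  |      3 ]
  [ 0    -1    0    -3  |     -5 ]
r4 ← r4 + r2
  [ 1  -1/3    0      0  |      1 ]
  [ 0     1  1/3   -1/3  |  -11/3 ]
  [ 0     0    0      1  |      3 ]
  [ 0     0  1/3  -10/3  |  -26/3 ]
r3 <=> r4
  [ 1  -1/3    0      0  |      1 ]
  [ 0     1  1/3   -1/3  |  -11/3 ]
  [ 0     0  1/3  -10/3  |  -26/3 ]
  [ 0     0    0      1  |      3 ]
r3 ← 3·r3
  [ 1  -1/3    0     0  |      1 ]
  [ 0     1  1/3  -1/3  |  -11/3 ]
  [ 0     0    1   -10  |    -26 ]
  [ 0     0    0     1  |      3 ]
r3 ← r3 + 10·r4
  [ 1  -1/3    0     0  |      1 ]
  [ 0     1  1/3  -1/3  |  -11/3 ]
  [ 0     0    1     0  |      4 ]
  [ 0     0    0     1  |      3 ]
r2 ← r2 + 1/3·r4
  [ 1  -1/3    0  0  |     1 ]
  [ 0     1  1/3  0  |  -8/3 ]
  [ 0     0    1  0  |     4 ]
  [ 0     0    0  1  |     3 ]
r2 ← r2 − 1/3·r3
  [ 1  -1/3  0  0  |   1 ]
  [ 0     1  0  0  |  -4 ]
  [ 0     0  1  0  |   4 ]
  [ 0     0  0  1  |   3 ]
r1 ← r1 + 1/3·r2
  [ 1  0  0  0  |  -1/3 ]
  [ 0  1  0  0  |    -4 ]
  [ 0  0  1  0  |     4 ]
  [ 0  0  0  1  |     3 ]
Reading off the last column: p = -1/3, q = -4, r = 4, s = 3.

(-1/3, -4, 4, 3)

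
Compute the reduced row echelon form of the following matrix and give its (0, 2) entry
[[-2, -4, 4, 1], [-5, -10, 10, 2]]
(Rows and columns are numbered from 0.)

-2

Multiply R1 by -1/2.
  [  1    2  -2  -1/2 ]
  [ -5  -10  10     2 ]
Add 5 times R1 to R2.
  [ 1  2  -2  -1/2 ]
  [ 0  0   0  -1/2 ]
Multiply R2 by -2.
  [ 1  2  -2  -1/2 ]
  [ 0  0   0     1 ]
Add 1/2 times R2 to R1.
  [ 1  2  -2  0 ]
  [ 0  0   0  1 ]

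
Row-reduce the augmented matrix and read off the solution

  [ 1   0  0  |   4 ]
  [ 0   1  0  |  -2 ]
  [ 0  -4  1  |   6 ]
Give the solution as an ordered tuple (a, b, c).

Add 4 times R2 to R3.
  [ 1  0  0  |   4 ]
  [ 0  1  0  |  -2 ]
  [ 0  0  1  |  -2 ]
Reading off the last column: a = 4, b = -2, c = -2.

(4, -2, -2)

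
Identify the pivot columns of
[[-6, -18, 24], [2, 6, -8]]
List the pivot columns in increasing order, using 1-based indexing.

R1 → -1/6·R1
  [ 1  3  -4 ]
  [ 2  6  -8 ]
R2 → R2 − 2·R1
  [ 1  3  -4 ]
  [ 0  0   0 ]
Pivot columns are the columns containing a leading 1.

1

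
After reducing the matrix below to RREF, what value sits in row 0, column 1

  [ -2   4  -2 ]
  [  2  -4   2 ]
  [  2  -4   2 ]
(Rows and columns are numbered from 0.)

r1 := -1/2·r1
  [ 1  -2  1 ]
  [ 2  -4  2 ]
  [ 2  -4  2 ]
r2 := r2 − 2·r1
  [ 1  -2  1 ]
  [ 0   0  0 ]
  [ 2  -4  2 ]
r3 := r3 − 2·r1
  [ 1  -2  1 ]
  [ 0   0  0 ]
  [ 0   0  0 ]

-2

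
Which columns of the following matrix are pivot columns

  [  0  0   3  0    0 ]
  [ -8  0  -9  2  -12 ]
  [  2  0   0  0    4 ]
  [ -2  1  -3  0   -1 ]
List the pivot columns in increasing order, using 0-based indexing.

R1 <-> R2
  [ -8  0  -9  2  -12 ]
  [  0  0   3  0    0 ]
  [  2  0   0  0    4 ]
  [ -2  1  -3  0   -1 ]
R1 -> -1/8·R1
  [  1  0  9/8  -1/4  3/2 ]
  [  0  0    3     0    0 ]
  [  2  0    0     0    4 ]
  [ -2  1   -3     0   -1 ]
R3 -> R3 − 2·R1
  [  1  0   9/8  -1/4  3/2 ]
  [  0  0     3     0    0 ]
  [  0  0  -9/4   1/2    1 ]
  [ -2  1    -3     0   -1 ]
R4 -> R4 + 2·R1
  [ 1  0   9/8  -1/4  3/2 ]
  [ 0  0     3     0    0 ]
  [ 0  0  -9/4   1/2    1 ]
  [ 0  1  -3/4  -1/2    2 ]
R2 <-> R4
  [ 1  0   9/8  -1/4  3/2 ]
  [ 0  1  -3/4  -1/2    2 ]
  [ 0  0  -9/4   1/2    1 ]
  [ 0  0     3     0    0 ]
R3 -> -4/9·R3
  [ 1  0   9/8  -1/4   3/2 ]
  [ 0  1  -3/4  -1/2     2 ]
  [ 0  0     1  -2/9  -4/9 ]
  [ 0  0     3     0     0 ]
R4 -> R4 − 3·R3
  [ 1  0   9/8  -1/4   3/2 ]
  [ 0  1  -3/4  -1/2     2 ]
  [ 0  0     1  -2/9  -4/9 ]
  [ 0  0     0   2/3   4/3 ]
R4 -> 3/2·R4
  [ 1  0   9/8  -1/4   3/2 ]
  [ 0  1  -3/4  -1/2     2 ]
  [ 0  0     1  -2/9  -4/9 ]
  [ 0  0     0     1     2 ]
R3 -> R3 + 2/9·R4
  [ 1  0   9/8  -1/4  3/2 ]
  [ 0  1  -3/4  -1/2    2 ]
  [ 0  0     1     0    0 ]
  [ 0  0     0     1    2 ]
R2 -> R2 + 1/2·R4
  [ 1  0   9/8  -1/4  3/2 ]
  [ 0  1  -3/4     0    3 ]
  [ 0  0     1     0    0 ]
  [ 0  0     0     1    2 ]
R1 -> R1 + 1/4·R4
  [ 1  0   9/8  0  2 ]
  [ 0  1  -3/4  0  3 ]
  [ 0  0     1  0  0 ]
  [ 0  0     0  1  2 ]
R2 -> R2 + 3/4·R3
  [ 1  0  9/8  0  2 ]
  [ 0  1    0  0  3 ]
  [ 0  0    1  0  0 ]
  [ 0  0    0  1  2 ]
R1 -> R1 − 9/8·R3
  [ 1  0  0  0  2 ]
  [ 0  1  0  0  3 ]
  [ 0  0  1  0  0 ]
  [ 0  0  0  1  2 ]
Pivot columns are the columns containing a leading 1.

0, 1, 2, 3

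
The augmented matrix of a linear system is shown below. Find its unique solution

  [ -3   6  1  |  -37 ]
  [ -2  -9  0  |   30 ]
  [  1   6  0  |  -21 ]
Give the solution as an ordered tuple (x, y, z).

r1 -> -1/3·r1
  [  1  -2  -1/3  |  37/3 ]
  [ -2  -9     0  |    30 ]
  [  1   6     0  |   -21 ]
r2 -> r2 + 2·r1
  [ 1   -2  -1/3  |   37/3 ]
  [ 0  -13  -2/3  |  164/3 ]
  [ 1    6     0  |    -21 ]
r3 -> r3 − r1
  [ 1   -2  -1/3  |    37/3 ]
  [ 0  -13  -2/3  |   164/3 ]
  [ 0    8   1/3  |  -100/3 ]
r2 -> -1/13·r2
  [ 1  -2  -1/3  |     37/3 ]
  [ 0   1  2/39  |  -164/39 ]
  [ 0   8   1/3  |   -100/3 ]
r3 -> r3 − 8·r2
  [ 1  -2   -1/3  |     37/3 ]
  [ 0   1   2/39  |  -164/39 ]
  [ 0   0  -1/13  |     4/13 ]
r3 -> -13·r3
  [ 1  -2  -1/3  |     37/3 ]
  [ 0   1  2/39  |  -164/39 ]
  [ 0   0     1  |       -4 ]
r2 -> r2 − 2/39·r3
  [ 1  -2  -1/3  |  37/3 ]
  [ 0   1     0  |    -4 ]
  [ 0   0     1  |    -4 ]
r1 -> r1 + 1/3·r3
  [ 1  -2  0  |  11 ]
  [ 0   1  0  |  -4 ]
  [ 0   0  1  |  -4 ]
r1 -> r1 + 2·r2
  [ 1  0  0  |   3 ]
  [ 0  1  0  |  -4 ]
  [ 0  0  1  |  -4 ]
Reading off the last column: x = 3, y = -4, z = -4.

(3, -4, -4)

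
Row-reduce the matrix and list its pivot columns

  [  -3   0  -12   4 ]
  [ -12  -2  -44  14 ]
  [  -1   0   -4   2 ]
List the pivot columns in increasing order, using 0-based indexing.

r1 -> -1/3·r1
  [   1   0    4  -4/3 ]
  [ -12  -2  -44    14 ]
  [  -1   0   -4     2 ]
r2 -> r2 + 12·r1
  [  1   0   4  -4/3 ]
  [  0  -2   4    -2 ]
  [ -1   0  -4     2 ]
r3 -> r3 + r1
  [ 1   0  4  -4/3 ]
  [ 0  -2  4    -2 ]
  [ 0   0  0   2/3 ]
r2 -> -1/2·r2
  [ 1  0   4  -4/3 ]
  [ 0  1  -2     1 ]
  [ 0  0   0   2/3 ]
r3 -> 3/2·r3
  [ 1  0   4  -4/3 ]
  [ 0  1  -2     1 ]
  [ 0  0   0     1 ]
r2 -> r2 − r3
  [ 1  0   4  -4/3 ]
  [ 0  1  -2     0 ]
  [ 0  0   0     1 ]
r1 -> r1 + 4/3·r3
  [ 1  0   4  0 ]
  [ 0  1  -2  0 ]
  [ 0  0   0  1 ]
Pivot columns are the columns containing a leading 1.

0, 1, 3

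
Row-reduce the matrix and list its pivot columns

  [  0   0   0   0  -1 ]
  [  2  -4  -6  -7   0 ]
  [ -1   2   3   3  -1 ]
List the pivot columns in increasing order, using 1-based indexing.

ρ1 <=> ρ2
  [  2  -4  -6  -7   0 ]
  [  0   0   0   0  -1 ]
  [ -1   2   3   3  -1 ]
ρ1 ← 1/2·ρ1
  [  1  -2  -3  -7/2   0 ]
  [  0   0   0     0  -1 ]
  [ -1   2   3     3  -1 ]
ρ3 ← ρ3 + ρ1
  [ 1  -2  -3  -7/2   0 ]
  [ 0   0   0     0  -1 ]
  [ 0   0   0  -1/2  -1 ]
ρ2 <=> ρ3
  [ 1  -2  -3  -7/2   0 ]
  [ 0   0   0  -1/2  -1 ]
  [ 0   0   0     0  -1 ]
ρ2 ← -2·ρ2
  [ 1  -2  -3  -7/2   0 ]
  [ 0   0   0     1   2 ]
  [ 0   0   0     0  -1 ]
ρ3 ← -1·ρ3
  [ 1  -2  -3  -7/2  0 ]
  [ 0   0   0     1  2 ]
  [ 0   0   0     0  1 ]
ρ2 ← ρ2 − 2·ρ3
  [ 1  -2  -3  -7/2  0 ]
  [ 0   0   0     1  0 ]
  [ 0   0   0     0  1 ]
ρ1 ← ρ1 + 7/2·ρ2
  [ 1  -2  -3  0  0 ]
  [ 0   0   0  1  0 ]
  [ 0   0   0  0  1 ]
Pivot columns are the columns containing a leading 1.

1, 4, 5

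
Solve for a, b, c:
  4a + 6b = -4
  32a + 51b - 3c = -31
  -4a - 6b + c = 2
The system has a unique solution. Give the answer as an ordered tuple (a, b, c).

(3/2, -5/3, -2)

Form the augmented matrix and row-reduce:
  [  4   6   0  |   -4 ]
  [ 32  51  -3  |  -31 ]
  [ -4  -6   1  |    2 ]
R1 -> 1/4·R1
  [  1  3/2   0  |   -1 ]
  [ 32   51  -3  |  -31 ]
  [ -4   -6   1  |    2 ]
R2 -> R2 − 32·R1
  [  1  3/2   0  |  -1 ]
  [  0    3  -3  |   1 ]
  [ -4   -6   1  |   2 ]
R3 -> R3 + 4·R1
  [ 1  3/2   0  |  -1 ]
  [ 0    3  -3  |   1 ]
  [ 0    0   1  |  -2 ]
R2 -> 1/3·R2
  [ 1  3/2   0  |   -1 ]
  [ 0    1  -1  |  1/3 ]
  [ 0    0   1  |   -2 ]
R2 -> R2 + R3
  [ 1  3/2  0  |    -1 ]
  [ 0    1  0  |  -5/3 ]
  [ 0    0  1  |    -2 ]
R1 -> R1 − 3/2·R2
  [ 1  0  0  |   3/2 ]
  [ 0  1  0  |  -5/3 ]
  [ 0  0  1  |    -2 ]
Reading off the last column: a = 3/2, b = -5/3, c = -2.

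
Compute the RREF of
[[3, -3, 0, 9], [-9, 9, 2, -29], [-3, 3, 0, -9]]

R1 ← 1/3·R1
  [  1  -1  0    3 ]
  [ -9   9  2  -29 ]
  [ -3   3  0   -9 ]
R2 ← R2 + 9·R1
  [  1  -1  0   3 ]
  [  0   0  2  -2 ]
  [ -3   3  0  -9 ]
R3 ← R3 + 3·R1
  [ 1  -1  0   3 ]
  [ 0   0  2  -2 ]
  [ 0   0  0   0 ]
R2 ← 1/2·R2
  [ 1  -1  0   3 ]
  [ 0   0  1  -1 ]
  [ 0   0  0   0 ]

[[1, -1, 0, 3], [0, 0, 1, -1], [0, 0, 0, 0]]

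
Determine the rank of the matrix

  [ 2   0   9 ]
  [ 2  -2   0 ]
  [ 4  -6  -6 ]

Multiply R1 by 1/2.
  [ 1   0  9/2 ]
  [ 2  -2    0 ]
  [ 4  -6   -6 ]
Subtract 2 times R1 from R2.
  [ 1   0  9/2 ]
  [ 0  -2   -9 ]
  [ 4  -6   -6 ]
Subtract 4 times R1 from R3.
  [ 1   0  9/2 ]
  [ 0  -2   -9 ]
  [ 0  -6  -24 ]
Multiply R2 by -1/2.
  [ 1   0  9/2 ]
  [ 0   1  9/2 ]
  [ 0  -6  -24 ]
Add 6 times R2 to R3.
  [ 1  0  9/2 ]
  [ 0  1  9/2 ]
  [ 0  0    3 ]
Multiply R3 by 1/3.
  [ 1  0  9/2 ]
  [ 0  1  9/2 ]
  [ 0  0    1 ]
Subtract 9/2 times R3 from R2.
  [ 1  0  9/2 ]
  [ 0  1    0 ]
  [ 0  0    1 ]
Subtract 9/2 times R3 from R1.
  [ 1  0  0 ]
  [ 0  1  0 ]
  [ 0  0  1 ]
The reduced form has 3 nonzero rows.

rank = 3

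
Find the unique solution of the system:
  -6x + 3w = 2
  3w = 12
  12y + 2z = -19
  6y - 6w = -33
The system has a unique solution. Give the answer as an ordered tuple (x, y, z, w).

(5/3, -3/2, -1/2, 4)

Form the augmented matrix and row-reduce:
  [ -6   0  0   3  |    2 ]
  [  0   0  0   3  |   12 ]
  [  0  12  2   0  |  -19 ]
  [  0   6  0  -6  |  -33 ]
r1 := -1/6·r1
  [ 1   0  0  -1/2  |  -1/3 ]
  [ 0   0  0     3  |    12 ]
  [ 0  12  2     0  |   -19 ]
  [ 0   6  0    -6  |   -33 ]
r2 ↔ r3
  [ 1   0  0  -1/2  |  -1/3 ]
  [ 0  12  2     0  |   -19 ]
  [ 0   0  0     3  |    12 ]
  [ 0   6  0    -6  |   -33 ]
r2 := 1/12·r2
  [ 1  0    0  -1/2  |    -1/3 ]
  [ 0  1  1/6     0  |  -19/12 ]
  [ 0  0    0     3  |      12 ]
  [ 0  6    0    -6  |     -33 ]
r4 := r4 − 6·r2
  [ 1  0    0  -1/2  |    -1/3 ]
  [ 0  1  1/6     0  |  -19/12 ]
  [ 0  0    0     3  |      12 ]
  [ 0  0   -1    -6  |   -47/2 ]
r3 ↔ r4
  [ 1  0    0  -1/2  |    -1/3 ]
  [ 0  1  1/6     0  |  -19/12 ]
  [ 0  0   -1    -6  |   -47/2 ]
  [ 0  0    0     3  |      12 ]
r3 := -1·r3
  [ 1  0    0  -1/2  |    -1/3 ]
  [ 0  1  1/6     0  |  -19/12 ]
  [ 0  0    1     6  |    47/2 ]
  [ 0  0    0     3  |      12 ]
r4 := 1/3·r4
  [ 1  0    0  -1/2  |    -1/3 ]
  [ 0  1  1/6     0  |  -19/12 ]
  [ 0  0    1     6  |    47/2 ]
  [ 0  0    0     1  |       4 ]
r3 := r3 − 6·r4
  [ 1  0    0  -1/2  |    -1/3 ]
  [ 0  1  1/6     0  |  -19/12 ]
  [ 0  0    1     0  |    -1/2 ]
  [ 0  0    0     1  |       4 ]
r1 := r1 + 1/2·r4
  [ 1  0    0  0  |     5/3 ]
  [ 0  1  1/6  0  |  -19/12 ]
  [ 0  0    1  0  |    -1/2 ]
  [ 0  0    0  1  |       4 ]
r2 := r2 − 1/6·r3
  [ 1  0  0  0  |   5/3 ]
  [ 0  1  0  0  |  -3/2 ]
  [ 0  0  1  0  |  -1/2 ]
  [ 0  0  0  1  |     4 ]
Reading off the last column: x = 5/3, y = -3/2, z = -1/2, w = 4.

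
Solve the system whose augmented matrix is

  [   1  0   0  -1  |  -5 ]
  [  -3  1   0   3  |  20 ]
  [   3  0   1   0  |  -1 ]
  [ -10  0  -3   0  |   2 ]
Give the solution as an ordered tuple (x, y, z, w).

R2 -> R2 + 3·R1
  [   1  0   0  -1  |  -5 ]
  [   0  1   0   0  |   5 ]
  [   3  0   1   0  |  -1 ]
  [ -10  0  -3   0  |   2 ]
R3 -> R3 − 3·R1
  [   1  0   0  -1  |  -5 ]
  [   0  1   0   0  |   5 ]
  [   0  0   1   3  |  14 ]
  [ -10  0  -3   0  |   2 ]
R4 -> R4 + 10·R1
  [ 1  0   0   -1  |   -5 ]
  [ 0  1   0    0  |    5 ]
  [ 0  0   1    3  |   14 ]
  [ 0  0  -3  -10  |  -48 ]
R4 -> R4 + 3·R3
  [ 1  0  0  -1  |  -5 ]
  [ 0  1  0   0  |   5 ]
  [ 0  0  1   3  |  14 ]
  [ 0  0  0  -1  |  -6 ]
R4 -> -1·R4
  [ 1  0  0  -1  |  -5 ]
  [ 0  1  0   0  |   5 ]
  [ 0  0  1   3  |  14 ]
  [ 0  0  0   1  |   6 ]
R3 -> R3 − 3·R4
  [ 1  0  0  -1  |  -5 ]
  [ 0  1  0   0  |   5 ]
  [ 0  0  1   0  |  -4 ]
  [ 0  0  0   1  |   6 ]
R1 -> R1 + R4
  [ 1  0  0  0  |   1 ]
  [ 0  1  0  0  |   5 ]
  [ 0  0  1  0  |  -4 ]
  [ 0  0  0  1  |   6 ]
Reading off the last column: x = 1, y = 5, z = -4, w = 6.

(1, 5, -4, 6)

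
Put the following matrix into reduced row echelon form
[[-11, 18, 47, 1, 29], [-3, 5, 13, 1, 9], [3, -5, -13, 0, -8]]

[[1, 0, -1, 0, 4], [0, 1, 2, 0, 4], [0, 0, 0, 1, 1]]

r1 -> -1/11·r1
  [  1  -18/11  -47/11  -1/11  -29/11 ]
  [ -3       5      13      1       9 ]
  [  3      -5     -13      0      -8 ]
r2 -> r2 + 3·r1
  [ 1  -18/11  -47/11  -1/11  -29/11 ]
  [ 0    1/11    2/11   8/11   12/11 ]
  [ 3      -5     -13      0      -8 ]
r3 -> r3 − 3·r1
  [ 1  -18/11  -47/11  -1/11  -29/11 ]
  [ 0    1/11    2/11   8/11   12/11 ]
  [ 0   -1/11   -2/11   3/11   -1/11 ]
r2 -> 11·r2
  [ 1  -18/11  -47/11  -1/11  -29/11 ]
  [ 0       1       2      8      12 ]
  [ 0   -1/11   -2/11   3/11   -1/11 ]
r3 -> r3 + 1/11·r2
  [ 1  -18/11  -47/11  -1/11  -29/11 ]
  [ 0       1       2      8      12 ]
  [ 0       0       0      1       1 ]
r2 -> r2 − 8·r3
  [ 1  -18/11  -47/11  -1/11  -29/11 ]
  [ 0       1       2      0       4 ]
  [ 0       0       0      1       1 ]
r1 -> r1 + 1/11·r3
  [ 1  -18/11  -47/11  0  -28/11 ]
  [ 0       1       2  0       4 ]
  [ 0       0       0  1       1 ]
r1 -> r1 + 18/11·r2
  [ 1  0  -1  0  4 ]
  [ 0  1   2  0  4 ]
  [ 0  0   0  1  1 ]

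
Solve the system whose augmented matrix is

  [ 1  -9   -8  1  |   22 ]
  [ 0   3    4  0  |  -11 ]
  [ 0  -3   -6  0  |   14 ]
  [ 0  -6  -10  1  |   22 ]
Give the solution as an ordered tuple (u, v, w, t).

Multiply r2 by 1/3.
  [ 1  -9   -8  1  |     22 ]
  [ 0   1  4/3  0  |  -11/3 ]
  [ 0  -3   -6  0  |     14 ]
  [ 0  -6  -10  1  |     22 ]
Add 3 times r2 to r3.
  [ 1  -9   -8  1  |     22 ]
  [ 0   1  4/3  0  |  -11/3 ]
  [ 0   0   -2  0  |      3 ]
  [ 0  -6  -10  1  |     22 ]
Add 6 times r2 to r4.
  [ 1  -9   -8  1  |     22 ]
  [ 0   1  4/3  0  |  -11/3 ]
  [ 0   0   -2  0  |      3 ]
  [ 0   0   -2  1  |      0 ]
Multiply r3 by -1/2.
  [ 1  -9   -8  1  |     22 ]
  [ 0   1  4/3  0  |  -11/3 ]
  [ 0   0    1  0  |   -3/2 ]
  [ 0   0   -2  1  |      0 ]
Add 2 times r3 to r4.
  [ 1  -9   -8  1  |     22 ]
  [ 0   1  4/3  0  |  -11/3 ]
  [ 0   0    1  0  |   -3/2 ]
  [ 0   0    0  1  |     -3 ]
Subtract r4 from r1.
  [ 1  -9   -8  0  |     25 ]
  [ 0   1  4/3  0  |  -11/3 ]
  [ 0   0    1  0  |   -3/2 ]
  [ 0   0    0  1  |     -3 ]
Subtract 4/3 times r3 from r2.
  [ 1  -9  -8  0  |    25 ]
  [ 0   1   0  0  |  -5/3 ]
  [ 0   0   1  0  |  -3/2 ]
  [ 0   0   0  1  |    -3 ]
Add 8 times r3 to r1.
  [ 1  -9  0  0  |    13 ]
  [ 0   1  0  0  |  -5/3 ]
  [ 0   0  1  0  |  -3/2 ]
  [ 0   0  0  1  |    -3 ]
Add 9 times r2 to r1.
  [ 1  0  0  0  |    -2 ]
  [ 0  1  0  0  |  -5/3 ]
  [ 0  0  1  0  |  -3/2 ]
  [ 0  0  0  1  |    -3 ]
Reading off the last column: u = -2, v = -5/3, w = -3/2, t = -3.

(-2, -5/3, -3/2, -3)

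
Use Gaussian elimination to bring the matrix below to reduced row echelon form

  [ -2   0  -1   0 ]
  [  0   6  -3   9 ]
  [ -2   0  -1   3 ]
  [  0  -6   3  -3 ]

[[1, 0, 1/2, 0], [0, 1, -1/2, 0], [0, 0, 0, 1], [0, 0, 0, 0]]

R1 := -1/2·R1
  [  1   0  1/2   0 ]
  [  0   6   -3   9 ]
  [ -2   0   -1   3 ]
  [  0  -6    3  -3 ]
R3 := R3 + 2·R1
  [ 1   0  1/2   0 ]
  [ 0   6   -3   9 ]
  [ 0   0    0   3 ]
  [ 0  -6    3  -3 ]
R2 := 1/6·R2
  [ 1   0   1/2    0 ]
  [ 0   1  -1/2  3/2 ]
  [ 0   0     0    3 ]
  [ 0  -6     3   -3 ]
R4 := R4 + 6·R2
  [ 1  0   1/2    0 ]
  [ 0  1  -1/2  3/2 ]
  [ 0  0     0    3 ]
  [ 0  0     0    6 ]
R3 := 1/3·R3
  [ 1  0   1/2    0 ]
  [ 0  1  -1/2  3/2 ]
  [ 0  0     0    1 ]
  [ 0  0     0    6 ]
R4 := R4 − 6·R3
  [ 1  0   1/2    0 ]
  [ 0  1  -1/2  3/2 ]
  [ 0  0     0    1 ]
  [ 0  0     0    0 ]
R2 := R2 − 3/2·R3
  [ 1  0   1/2  0 ]
  [ 0  1  -1/2  0 ]
  [ 0  0     0  1 ]
  [ 0  0     0  0 ]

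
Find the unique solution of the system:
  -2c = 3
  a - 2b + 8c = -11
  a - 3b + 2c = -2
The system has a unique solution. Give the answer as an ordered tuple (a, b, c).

(1, 0, -3/2)

Form the augmented matrix and row-reduce:
  [ 0   0  -2  |    3 ]
  [ 1  -2   8  |  -11 ]
  [ 1  -3   2  |   -2 ]
R1 <=> R2
  [ 1  -2   8  |  -11 ]
  [ 0   0  -2  |    3 ]
  [ 1  -3   2  |   -2 ]
R3 → R3 − R1
  [ 1  -2   8  |  -11 ]
  [ 0   0  -2  |    3 ]
  [ 0  -1  -6  |    9 ]
R2 <=> R3
  [ 1  -2   8  |  -11 ]
  [ 0  -1  -6  |    9 ]
  [ 0   0  -2  |    3 ]
R2 → -1·R2
  [ 1  -2   8  |  -11 ]
  [ 0   1   6  |   -9 ]
  [ 0   0  -2  |    3 ]
R3 → -1/2·R3
  [ 1  -2  8  |   -11 ]
  [ 0   1  6  |    -9 ]
  [ 0   0  1  |  -3/2 ]
R2 → R2 − 6·R3
  [ 1  -2  8  |   -11 ]
  [ 0   1  0  |     0 ]
  [ 0   0  1  |  -3/2 ]
R1 → R1 − 8·R3
  [ 1  -2  0  |     1 ]
  [ 0   1  0  |     0 ]
  [ 0   0  1  |  -3/2 ]
R1 → R1 + 2·R2
  [ 1  0  0  |     1 ]
  [ 0  1  0  |     0 ]
  [ 0  0  1  |  -3/2 ]
Reading off the last column: a = 1, b = 0, c = -3/2.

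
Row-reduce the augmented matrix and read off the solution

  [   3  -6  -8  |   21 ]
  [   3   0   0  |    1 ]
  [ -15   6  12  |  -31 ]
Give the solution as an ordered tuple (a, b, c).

R1 := 1/3·R1
  [   1  -2  -8/3  |    7 ]
  [   3   0     0  |    1 ]
  [ -15   6    12  |  -31 ]
R2 := R2 − 3·R1
  [   1  -2  -8/3  |    7 ]
  [   0   6     8  |  -20 ]
  [ -15   6    12  |  -31 ]
R3 := R3 + 15·R1
  [ 1   -2  -8/3  |    7 ]
  [ 0    6     8  |  -20 ]
  [ 0  -24   -28  |   74 ]
R2 := 1/6·R2
  [ 1   -2  -8/3  |      7 ]
  [ 0    1   4/3  |  -10/3 ]
  [ 0  -24   -28  |     74 ]
R3 := R3 + 24·R2
  [ 1  -2  -8/3  |      7 ]
  [ 0   1   4/3  |  -10/3 ]
  [ 0   0     4  |     -6 ]
R3 := 1/4·R3
  [ 1  -2  -8/3  |      7 ]
  [ 0   1   4/3  |  -10/3 ]
  [ 0   0     1  |   -3/2 ]
R2 := R2 − 4/3·R3
  [ 1  -2  -8/3  |     7 ]
  [ 0   1     0  |  -4/3 ]
  [ 0   0     1  |  -3/2 ]
R1 := R1 + 8/3·R3
  [ 1  -2  0  |     3 ]
  [ 0   1  0  |  -4/3 ]
  [ 0   0  1  |  -3/2 ]
R1 := R1 + 2·R2
  [ 1  0  0  |   1/3 ]
  [ 0  1  0  |  -4/3 ]
  [ 0  0  1  |  -3/2 ]
Reading off the last column: a = 1/3, b = -4/3, c = -3/2.

(1/3, -4/3, -3/2)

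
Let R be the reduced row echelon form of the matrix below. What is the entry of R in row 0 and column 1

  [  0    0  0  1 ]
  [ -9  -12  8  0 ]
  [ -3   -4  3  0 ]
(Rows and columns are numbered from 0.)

Swap r1 and r2.
  [ -9  -12  8  0 ]
  [  0    0  0  1 ]
  [ -3   -4  3  0 ]
Multiply r1 by -1/9.
  [  1  4/3  -8/9  0 ]
  [  0    0     0  1 ]
  [ -3   -4     3  0 ]
Add 3 times r1 to r3.
  [ 1  4/3  -8/9  0 ]
  [ 0    0     0  1 ]
  [ 0    0   1/3  0 ]
Swap r2 and r3.
  [ 1  4/3  -8/9  0 ]
  [ 0    0   1/3  0 ]
  [ 0    0     0  1 ]
Multiply r2 by 3.
  [ 1  4/3  -8/9  0 ]
  [ 0    0     1  0 ]
  [ 0    0     0  1 ]
Add 8/9 times r2 to r1.
  [ 1  4/3  0  0 ]
  [ 0    0  1  0 ]
  [ 0    0  0  1 ]

4/3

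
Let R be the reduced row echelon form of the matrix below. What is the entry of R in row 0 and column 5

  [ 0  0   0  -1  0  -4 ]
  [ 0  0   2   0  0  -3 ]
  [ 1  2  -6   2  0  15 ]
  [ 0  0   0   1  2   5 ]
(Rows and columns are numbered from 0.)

-2

r1 <-> r3
  [ 1  2  -6   2  0  15 ]
  [ 0  0   2   0  0  -3 ]
  [ 0  0   0  -1  0  -4 ]
  [ 0  0   0   1  2   5 ]
r2 := 1/2·r2
  [ 1  2  -6   2  0    15 ]
  [ 0  0   1   0  0  -3/2 ]
  [ 0  0   0  -1  0    -4 ]
  [ 0  0   0   1  2     5 ]
r3 := -1·r3
  [ 1  2  -6  2  0    15 ]
  [ 0  0   1  0  0  -3/2 ]
  [ 0  0   0  1  0     4 ]
  [ 0  0   0  1  2     5 ]
r4 := r4 − r3
  [ 1  2  -6  2  0    15 ]
  [ 0  0   1  0  0  -3/2 ]
  [ 0  0   0  1  0     4 ]
  [ 0  0   0  0  2     1 ]
r4 := 1/2·r4
  [ 1  2  -6  2  0    15 ]
  [ 0  0   1  0  0  -3/2 ]
  [ 0  0   0  1  0     4 ]
  [ 0  0   0  0  1   1/2 ]
r1 := r1 − 2·r3
  [ 1  2  -6  0  0     7 ]
  [ 0  0   1  0  0  -3/2 ]
  [ 0  0   0  1  0     4 ]
  [ 0  0   0  0  1   1/2 ]
r1 := r1 + 6·r2
  [ 1  2  0  0  0    -2 ]
  [ 0  0  1  0  0  -3/2 ]
  [ 0  0  0  1  0     4 ]
  [ 0  0  0  0  1   1/2 ]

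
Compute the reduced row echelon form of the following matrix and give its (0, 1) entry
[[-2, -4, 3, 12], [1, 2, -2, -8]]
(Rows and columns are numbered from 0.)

2

R1 -> -1/2·R1
  [ 1  2  -3/2  -6 ]
  [ 1  2    -2  -8 ]
R2 -> R2 − R1
  [ 1  2  -3/2  -6 ]
  [ 0  0  -1/2  -2 ]
R2 -> -2·R2
  [ 1  2  -3/2  -6 ]
  [ 0  0     1   4 ]
R1 -> R1 + 3/2·R2
  [ 1  2  0  0 ]
  [ 0  0  1  4 ]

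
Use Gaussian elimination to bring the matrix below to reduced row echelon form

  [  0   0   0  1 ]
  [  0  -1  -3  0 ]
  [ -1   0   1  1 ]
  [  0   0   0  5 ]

R1 ↔ R3
  [ -1   0   1  1 ]
  [  0  -1  -3  0 ]
  [  0   0   0  1 ]
  [  0   0   0  5 ]
R1 -> -1·R1
  [ 1   0  -1  -1 ]
  [ 0  -1  -3   0 ]
  [ 0   0   0   1 ]
  [ 0   0   0   5 ]
R2 -> -1·R2
  [ 1  0  -1  -1 ]
  [ 0  1   3   0 ]
  [ 0  0   0   1 ]
  [ 0  0   0   5 ]
R4 -> R4 − 5·R3
  [ 1  0  -1  -1 ]
  [ 0  1   3   0 ]
  [ 0  0   0   1 ]
  [ 0  0   0   0 ]
R1 -> R1 + R3
  [ 1  0  -1  0 ]
  [ 0  1   3  0 ]
  [ 0  0   0  1 ]
  [ 0  0   0  0 ]

[[1, 0, -1, 0], [0, 1, 3, 0], [0, 0, 0, 1], [0, 0, 0, 0]]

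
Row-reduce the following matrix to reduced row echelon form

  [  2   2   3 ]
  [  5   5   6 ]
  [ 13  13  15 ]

R1 -> 1/2·R1
  [  1   1  3/2 ]
  [  5   5    6 ]
  [ 13  13   15 ]
R2 -> R2 − 5·R1
  [  1   1   3/2 ]
  [  0   0  -3/2 ]
  [ 13  13    15 ]
R3 -> R3 − 13·R1
  [ 1  1   3/2 ]
  [ 0  0  -3/2 ]
  [ 0  0  -9/2 ]
R2 -> -2/3·R2
  [ 1  1   3/2 ]
  [ 0  0     1 ]
  [ 0  0  -9/2 ]
R3 -> R3 + 9/2·R2
  [ 1  1  3/2 ]
  [ 0  0    1 ]
  [ 0  0    0 ]
R1 -> R1 − 3/2·R2
  [ 1  1  0 ]
  [ 0  0  1 ]
  [ 0  0  0 ]

[[1, 1, 0], [0, 0, 1], [0, 0, 0]]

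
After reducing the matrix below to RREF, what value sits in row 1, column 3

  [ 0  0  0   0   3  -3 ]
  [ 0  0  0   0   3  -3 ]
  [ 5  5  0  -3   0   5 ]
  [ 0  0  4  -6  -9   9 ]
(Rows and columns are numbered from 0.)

R1 ↔ R3
  [ 5  5  0  -3   0   5 ]
  [ 0  0  0   0   3  -3 ]
  [ 0  0  0   0   3  -3 ]
  [ 0  0  4  -6  -9   9 ]
R1 := 1/5·R1
  [ 1  1  0  -3/5   0   1 ]
  [ 0  0  0     0   3  -3 ]
  [ 0  0  0     0   3  -3 ]
  [ 0  0  4    -6  -9   9 ]
R2 ↔ R4
  [ 1  1  0  -3/5   0   1 ]
  [ 0  0  4    -6  -9   9 ]
  [ 0  0  0     0   3  -3 ]
  [ 0  0  0     0   3  -3 ]
R2 := 1/4·R2
  [ 1  1  0  -3/5     0    1 ]
  [ 0  0  1  -3/2  -9/4  9/4 ]
  [ 0  0  0     0     3   -3 ]
  [ 0  0  0     0     3   -3 ]
R3 := 1/3·R3
  [ 1  1  0  -3/5     0    1 ]
  [ 0  0  1  -3/2  -9/4  9/4 ]
  [ 0  0  0     0     1   -1 ]
  [ 0  0  0     0     3   -3 ]
R4 := R4 − 3·R3
  [ 1  1  0  -3/5     0    1 ]
  [ 0  0  1  -3/2  -9/4  9/4 ]
  [ 0  0  0     0     1   -1 ]
  [ 0  0  0     0     0    0 ]
R2 := R2 + 9/4·R3
  [ 1  1  0  -3/5  0   1 ]
  [ 0  0  1  -3/2  0   0 ]
  [ 0  0  0     0  1  -1 ]
  [ 0  0  0     0  0   0 ]

-3/2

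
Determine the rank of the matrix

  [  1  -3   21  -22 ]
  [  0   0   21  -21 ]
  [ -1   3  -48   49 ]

ρ3 ← ρ3 + ρ1
  [ 1  -3   21  -22 ]
  [ 0   0   21  -21 ]
  [ 0   0  -27   27 ]
ρ2 ← 1/21·ρ2
  [ 1  -3   21  -22 ]
  [ 0   0    1   -1 ]
  [ 0   0  -27   27 ]
ρ3 ← ρ3 + 27·ρ2
  [ 1  -3  21  -22 ]
  [ 0   0   1   -1 ]
  [ 0   0   0    0 ]
ρ1 ← ρ1 − 21·ρ2
  [ 1  -3  0  -1 ]
  [ 0   0  1  -1 ]
  [ 0   0  0   0 ]
The reduced form has 2 nonzero rows.

rank = 2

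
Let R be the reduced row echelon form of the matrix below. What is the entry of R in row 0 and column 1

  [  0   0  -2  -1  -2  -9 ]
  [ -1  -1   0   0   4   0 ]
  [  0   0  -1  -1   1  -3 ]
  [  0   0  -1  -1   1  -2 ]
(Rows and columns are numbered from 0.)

R1 <=> R2
  [ -1  -1   0   0   4   0 ]
  [  0   0  -2  -1  -2  -9 ]
  [  0   0  -1  -1   1  -3 ]
  [  0   0  -1  -1   1  -2 ]
R1 := -1·R1
  [ 1  1   0   0  -4   0 ]
  [ 0  0  -2  -1  -2  -9 ]
  [ 0  0  -1  -1   1  -3 ]
  [ 0  0  -1  -1   1  -2 ]
R2 := -1/2·R2
  [ 1  1   0    0  -4    0 ]
  [ 0  0   1  1/2   1  9/2 ]
  [ 0  0  -1   -1   1   -3 ]
  [ 0  0  -1   -1   1   -2 ]
R3 := R3 + R2
  [ 1  1   0     0  -4    0 ]
  [ 0  0   1   1/2   1  9/2 ]
  [ 0  0   0  -1/2   2  3/2 ]
  [ 0  0  -1    -1   1   -2 ]
R4 := R4 + R2
  [ 1  1  0     0  -4    0 ]
  [ 0  0  1   1/2   1  9/2 ]
  [ 0  0  0  -1/2   2  3/2 ]
  [ 0  0  0  -1/2   2  5/2 ]
R3 := -2·R3
  [ 1  1  0     0  -4    0 ]
  [ 0  0  1   1/2   1  9/2 ]
  [ 0  0  0     1  -4   -3 ]
  [ 0  0  0  -1/2   2  5/2 ]
R4 := R4 + 1/2·R3
  [ 1  1  0    0  -4    0 ]
  [ 0  0  1  1/2   1  9/2 ]
  [ 0  0  0    1  -4   -3 ]
  [ 0  0  0    0   0    1 ]
R3 := R3 + 3·R4
  [ 1  1  0    0  -4    0 ]
  [ 0  0  1  1/2   1  9/2 ]
  [ 0  0  0    1  -4    0 ]
  [ 0  0  0    0   0    1 ]
R2 := R2 − 9/2·R4
  [ 1  1  0    0  -4  0 ]
  [ 0  0  1  1/2   1  0 ]
  [ 0  0  0    1  -4  0 ]
  [ 0  0  0    0   0  1 ]
R2 := R2 − 1/2·R3
  [ 1  1  0  0  -4  0 ]
  [ 0  0  1  0   3  0 ]
  [ 0  0  0  1  -4  0 ]
  [ 0  0  0  0   0  1 ]

1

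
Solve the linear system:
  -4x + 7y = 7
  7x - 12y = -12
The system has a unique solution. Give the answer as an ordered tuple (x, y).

(0, 1)

Form the augmented matrix and row-reduce:
  [ -4    7  |    7 ]
  [  7  -12  |  -12 ]
R1 ← -1/4·R1
  [ 1  -7/4  |  -7/4 ]
  [ 7   -12  |   -12 ]
R2 ← R2 − 7·R1
  [ 1  -7/4  |  -7/4 ]
  [ 0   1/4  |   1/4 ]
R2 ← 4·R2
  [ 1  -7/4  |  -7/4 ]
  [ 0     1  |     1 ]
R1 ← R1 + 7/4·R2
  [ 1  0  |  0 ]
  [ 0  1  |  1 ]
Reading off the last column: x = 0, y = 1.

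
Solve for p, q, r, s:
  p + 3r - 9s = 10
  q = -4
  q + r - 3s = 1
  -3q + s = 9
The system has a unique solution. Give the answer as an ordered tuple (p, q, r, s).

(-5, -4, -4, -3)

Form the augmented matrix and row-reduce:
  [ 1   0  3  -9  |  10 ]
  [ 0   1  0   0  |  -4 ]
  [ 0   1  1  -3  |   1 ]
  [ 0  -3  0   1  |   9 ]
R3 -> R3 − R2
R4 -> R4 + 3·R2
R3 -> R3 + 3·R4
R1 -> R1 + 9·R4
R1 -> R1 − 3·R3
Reading off the last column: p = -5, q = -4, r = -4, s = -3.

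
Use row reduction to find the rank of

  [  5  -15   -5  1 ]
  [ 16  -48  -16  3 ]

ρ1 := 1/5·ρ1
  [  1   -3   -1  1/5 ]
  [ 16  -48  -16    3 ]
ρ2 := ρ2 − 16·ρ1
  [ 1  -3  -1   1/5 ]
  [ 0   0   0  -1/5 ]
ρ2 := -5·ρ2
  [ 1  -3  -1  1/5 ]
  [ 0   0   0    1 ]
ρ1 := ρ1 − 1/5·ρ2
  [ 1  -3  -1  0 ]
  [ 0   0   0  1 ]
The reduced form has 2 nonzero rows.

rank = 2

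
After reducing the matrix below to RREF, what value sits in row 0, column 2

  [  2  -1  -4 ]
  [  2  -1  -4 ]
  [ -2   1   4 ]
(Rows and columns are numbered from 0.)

-2

R1 -> 1/2·R1
  [  1  -1/2  -2 ]
  [  2    -1  -4 ]
  [ -2     1   4 ]
R2 -> R2 − 2·R1
  [  1  -1/2  -2 ]
  [  0     0   0 ]
  [ -2     1   4 ]
R3 -> R3 + 2·R1
  [ 1  -1/2  -2 ]
  [ 0     0   0 ]
  [ 0     0   0 ]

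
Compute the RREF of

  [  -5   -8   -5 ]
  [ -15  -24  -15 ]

Multiply R1 by -1/5.
  [   1  8/5    1 ]
  [ -15  -24  -15 ]
Add 15 times R1 to R2.
  [ 1  8/5  1 ]
  [ 0    0  0 ]

[[1, 8/5, 1], [0, 0, 0]]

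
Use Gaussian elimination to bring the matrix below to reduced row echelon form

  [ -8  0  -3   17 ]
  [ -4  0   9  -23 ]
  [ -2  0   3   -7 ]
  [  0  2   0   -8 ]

Multiply R1 by -1/8.
  [  1  0  3/8  -17/8 ]
  [ -4  0    9    -23 ]
  [ -2  0    3     -7 ]
  [  0  2    0     -8 ]
Add 4 times R1 to R2.
  [  1  0   3/8  -17/8 ]
  [  0  0  21/2  -63/2 ]
  [ -2  0     3     -7 ]
  [  0  2     0     -8 ]
Add 2 times R1 to R3.
  [ 1  0   3/8  -17/8 ]
  [ 0  0  21/2  -63/2 ]
  [ 0  0  15/4  -45/4 ]
  [ 0  2     0     -8 ]
Swap R2 and R4.
  [ 1  0   3/8  -17/8 ]
  [ 0  2     0     -8 ]
  [ 0  0  15/4  -45/4 ]
  [ 0  0  21/2  -63/2 ]
Multiply R2 by 1/2.
  [ 1  0   3/8  -17/8 ]
  [ 0  1     0     -4 ]
  [ 0  0  15/4  -45/4 ]
  [ 0  0  21/2  -63/2 ]
Multiply R3 by 4/15.
  [ 1  0   3/8  -17/8 ]
  [ 0  1     0     -4 ]
  [ 0  0     1     -3 ]
  [ 0  0  21/2  -63/2 ]
Subtract 21/2 times R3 from R4.
  [ 1  0  3/8  -17/8 ]
  [ 0  1    0     -4 ]
  [ 0  0    1     -3 ]
  [ 0  0    0      0 ]
Subtract 3/8 times R3 from R1.
  [ 1  0  0  -1 ]
  [ 0  1  0  -4 ]
  [ 0  0  1  -3 ]
  [ 0  0  0   0 ]

[[1, 0, 0, -1], [0, 1, 0, -4], [0, 0, 1, -3], [0, 0, 0, 0]]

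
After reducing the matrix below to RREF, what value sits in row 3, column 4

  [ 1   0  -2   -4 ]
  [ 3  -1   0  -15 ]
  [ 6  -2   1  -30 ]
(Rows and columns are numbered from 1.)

Subtract 3 times r1 from r2.
  [ 1   0  -2   -4 ]
  [ 0  -1   6   -3 ]
  [ 6  -2   1  -30 ]
Subtract 6 times r1 from r3.
  [ 1   0  -2  -4 ]
  [ 0  -1   6  -3 ]
  [ 0  -2  13  -6 ]
Multiply r2 by -1.
  [ 1   0  -2  -4 ]
  [ 0   1  -6   3 ]
  [ 0  -2  13  -6 ]
Add 2 times r2 to r3.
  [ 1  0  -2  -4 ]
  [ 0  1  -6   3 ]
  [ 0  0   1   0 ]
Add 6 times r3 to r2.
  [ 1  0  -2  -4 ]
  [ 0  1   0   3 ]
  [ 0  0   1   0 ]
Add 2 times r3 to r1.
  [ 1  0  0  -4 ]
  [ 0  1  0   3 ]
  [ 0  0  1   0 ]

0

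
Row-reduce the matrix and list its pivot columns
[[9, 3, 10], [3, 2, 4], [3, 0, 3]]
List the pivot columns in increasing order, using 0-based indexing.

0, 1, 2

R1 -> 1/9·R1
  [ 1  1/3  10/9 ]
  [ 3    2     4 ]
  [ 3    0     3 ]
R2 -> R2 − 3·R1
  [ 1  1/3  10/9 ]
  [ 0    1   2/3 ]
  [ 3    0     3 ]
R3 -> R3 − 3·R1
  [ 1  1/3  10/9 ]
  [ 0    1   2/3 ]
  [ 0   -1  -1/3 ]
R3 -> R3 + R2
  [ 1  1/3  10/9 ]
  [ 0    1   2/3 ]
  [ 0    0   1/3 ]
R3 -> 3·R3
  [ 1  1/3  10/9 ]
  [ 0    1   2/3 ]
  [ 0    0     1 ]
R2 -> R2 − 2/3·R3
  [ 1  1/3  10/9 ]
  [ 0    1     0 ]
  [ 0    0     1 ]
R1 -> R1 − 10/9·R3
  [ 1  1/3  0 ]
  [ 0    1  0 ]
  [ 0    0  1 ]
R1 -> R1 − 1/3·R2
  [ 1  0  0 ]
  [ 0  1  0 ]
  [ 0  0  1 ]
Pivot columns are the columns containing a leading 1.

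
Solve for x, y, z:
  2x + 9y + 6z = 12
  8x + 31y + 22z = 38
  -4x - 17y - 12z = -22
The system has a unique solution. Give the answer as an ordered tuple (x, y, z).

Form the augmented matrix and row-reduce:
  [  2    9    6  |   12 ]
  [  8   31   22  |   38 ]
  [ -4  -17  -12  |  -22 ]
r1 ← 1/2·r1
  [  1  9/2    3  |    6 ]
  [  8   31   22  |   38 ]
  [ -4  -17  -12  |  -22 ]
r2 ← r2 − 8·r1
  [  1  9/2    3  |    6 ]
  [  0   -5   -2  |  -10 ]
  [ -4  -17  -12  |  -22 ]
r3 ← r3 + 4·r1
  [ 1  9/2   3  |    6 ]
  [ 0   -5  -2  |  -10 ]
  [ 0    1   0  |    2 ]
r2 ← -1/5·r2
  [ 1  9/2    3  |  6 ]
  [ 0    1  2/5  |  2 ]
  [ 0    1    0  |  2 ]
r3 ← r3 − r2
  [ 1  9/2     3  |  6 ]
  [ 0    1   2/5  |  2 ]
  [ 0    0  -2/5  |  0 ]
r3 ← -5/2·r3
  [ 1  9/2    3  |  6 ]
  [ 0    1  2/5  |  2 ]
  [ 0    0    1  |  0 ]
r2 ← r2 − 2/5·r3
  [ 1  9/2  3  |  6 ]
  [ 0    1  0  |  2 ]
  [ 0    0  1  |  0 ]
r1 ← r1 − 3·r3
  [ 1  9/2  0  |  6 ]
  [ 0    1  0  |  2 ]
  [ 0    0  1  |  0 ]
r1 ← r1 − 9/2·r2
  [ 1  0  0  |  -3 ]
  [ 0  1  0  |   2 ]
  [ 0  0  1  |   0 ]
Reading off the last column: x = -3, y = 2, z = 0.

(-3, 2, 0)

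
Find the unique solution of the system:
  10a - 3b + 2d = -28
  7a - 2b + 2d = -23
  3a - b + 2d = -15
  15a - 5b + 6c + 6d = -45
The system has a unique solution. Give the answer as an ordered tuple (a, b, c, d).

Form the augmented matrix and row-reduce:
  [ 10  -3  0  2  |  -28 ]
  [  7  -2  0  2  |  -23 ]
  [  3  -1  0  2  |  -15 ]
  [ 15  -5  6  6  |  -45 ]
ρ1 := 1/10·ρ1
  [  1  -3/10  0  1/5  |  -14/5 ]
  [  7     -2  0    2  |    -23 ]
  [  3     -1  0    2  |    -15 ]
  [ 15     -5  6    6  |    -45 ]
ρ2 := ρ2 − 7·ρ1
  [  1  -3/10  0  1/5  |  -14/5 ]
  [  0   1/10  0  3/5  |  -17/5 ]
  [  3     -1  0    2  |    -15 ]
  [ 15     -5  6    6  |    -45 ]
ρ3 := ρ3 − 3·ρ1
  [  1  -3/10  0  1/5  |  -14/5 ]
  [  0   1/10  0  3/5  |  -17/5 ]
  [  0  -1/10  0  7/5  |  -33/5 ]
  [ 15     -5  6    6  |    -45 ]
ρ4 := ρ4 − 15·ρ1
  [ 1  -3/10  0  1/5  |  -14/5 ]
  [ 0   1/10  0  3/5  |  -17/5 ]
  [ 0  -1/10  0  7/5  |  -33/5 ]
  [ 0   -1/2  6    3  |     -3 ]
ρ2 := 10·ρ2
  [ 1  -3/10  0  1/5  |  -14/5 ]
  [ 0      1  0    6  |    -34 ]
  [ 0  -1/10  0  7/5  |  -33/5 ]
  [ 0   -1/2  6    3  |     -3 ]
ρ3 := ρ3 + 1/10·ρ2
  [ 1  -3/10  0  1/5  |  -14/5 ]
  [ 0      1  0    6  |    -34 ]
  [ 0      0  0    2  |    -10 ]
  [ 0   -1/2  6    3  |     -3 ]
ρ4 := ρ4 + 1/2·ρ2
  [ 1  -3/10  0  1/5  |  -14/5 ]
  [ 0      1  0    6  |    -34 ]
  [ 0      0  0    2  |    -10 ]
  [ 0      0  6    6  |    -20 ]
ρ3 ↔ ρ4
  [ 1  -3/10  0  1/5  |  -14/5 ]
  [ 0      1  0    6  |    -34 ]
  [ 0      0  6    6  |    -20 ]
  [ 0      0  0    2  |    -10 ]
ρ3 := 1/6·ρ3
  [ 1  -3/10  0  1/5  |  -14/5 ]
  [ 0      1  0    6  |    -34 ]
  [ 0      0  1    1  |  -10/3 ]
  [ 0      0  0    2  |    -10 ]
ρ4 := 1/2·ρ4
  [ 1  -3/10  0  1/5  |  -14/5 ]
  [ 0      1  0    6  |    -34 ]
  [ 0      0  1    1  |  -10/3 ]
  [ 0      0  0    1  |     -5 ]
ρ3 := ρ3 − ρ4
  [ 1  -3/10  0  1/5  |  -14/5 ]
  [ 0      1  0    6  |    -34 ]
  [ 0      0  1    0  |    5/3 ]
  [ 0      0  0    1  |     -5 ]
ρ2 := ρ2 − 6·ρ4
  [ 1  -3/10  0  1/5  |  -14/5 ]
  [ 0      1  0    0  |     -4 ]
  [ 0      0  1    0  |    5/3 ]
  [ 0      0  0    1  |     -5 ]
ρ1 := ρ1 − 1/5·ρ4
  [ 1  -3/10  0  0  |  -9/5 ]
  [ 0      1  0  0  |    -4 ]
  [ 0      0  1  0  |   5/3 ]
  [ 0      0  0  1  |    -5 ]
ρ1 := ρ1 + 3/10·ρ2
  [ 1  0  0  0  |   -3 ]
  [ 0  1  0  0  |   -4 ]
  [ 0  0  1  0  |  5/3 ]
  [ 0  0  0  1  |   -5 ]
Reading off the last column: a = -3, b = -4, c = 5/3, d = -5.

(-3, -4, 5/3, -5)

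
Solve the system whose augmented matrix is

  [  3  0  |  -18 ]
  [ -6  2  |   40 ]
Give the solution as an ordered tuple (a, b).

(-6, 2)

Multiply ρ1 by 1/3.
  [  1  0  |  -6 ]
  [ -6  2  |  40 ]
Add 6 times ρ1 to ρ2.
  [ 1  0  |  -6 ]
  [ 0  2  |   4 ]
Multiply ρ2 by 1/2.
  [ 1  0  |  -6 ]
  [ 0  1  |   2 ]
Reading off the last column: a = -6, b = 2.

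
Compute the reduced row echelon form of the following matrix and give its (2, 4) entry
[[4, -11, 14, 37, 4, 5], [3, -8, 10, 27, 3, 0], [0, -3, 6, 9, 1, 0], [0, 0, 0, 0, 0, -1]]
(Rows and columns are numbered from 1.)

-3

R1 ← 1/4·R1
  [ 1  -11/4  7/2  37/4  1  5/4 ]
  [ 3     -8   10    27  3    0 ]
  [ 0     -3    6     9  1    0 ]
  [ 0      0    0     0  0   -1 ]
R2 ← R2 − 3·R1
  [ 1  -11/4   7/2  37/4  1    5/4 ]
  [ 0    1/4  -1/2  -3/4  0  -15/4 ]
  [ 0     -3     6     9  1      0 ]
  [ 0      0     0     0  0     -1 ]
R2 ← 4·R2
  [ 1  -11/4  7/2  37/4  1  5/4 ]
  [ 0      1   -2    -3  0  -15 ]
  [ 0     -3    6     9  1    0 ]
  [ 0      0    0     0  0   -1 ]
R3 ← R3 + 3·R2
  [ 1  -11/4  7/2  37/4  1  5/4 ]
  [ 0      1   -2    -3  0  -15 ]
  [ 0      0    0     0  1  -45 ]
  [ 0      0    0     0  0   -1 ]
R4 ← -1·R4
  [ 1  -11/4  7/2  37/4  1  5/4 ]
  [ 0      1   -2    -3  0  -15 ]
  [ 0      0    0     0  1  -45 ]
  [ 0      0    0     0  0    1 ]
R3 ← R3 + 45·R4
  [ 1  -11/4  7/2  37/4  1  5/4 ]
  [ 0      1   -2    -3  0  -15 ]
  [ 0      0    0     0  1    0 ]
  [ 0      0    0     0  0    1 ]
R2 ← R2 + 15·R4
  [ 1  -11/4  7/2  37/4  1  5/4 ]
  [ 0      1   -2    -3  0    0 ]
  [ 0      0    0     0  1    0 ]
  [ 0      0    0     0  0    1 ]
R1 ← R1 − 5/4·R4
  [ 1  -11/4  7/2  37/4  1  0 ]
  [ 0      1   -2    -3  0  0 ]
  [ 0      0    0     0  1  0 ]
  [ 0      0    0     0  0  1 ]
R1 ← R1 − R3
  [ 1  -11/4  7/2  37/4  0  0 ]
  [ 0      1   -2    -3  0  0 ]
  [ 0      0    0     0  1  0 ]
  [ 0      0    0     0  0  1 ]
R1 ← R1 + 11/4·R2
  [ 1  0  -2   1  0  0 ]
  [ 0  1  -2  -3  0  0 ]
  [ 0  0   0   0  1  0 ]
  [ 0  0   0   0  0  1 ]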